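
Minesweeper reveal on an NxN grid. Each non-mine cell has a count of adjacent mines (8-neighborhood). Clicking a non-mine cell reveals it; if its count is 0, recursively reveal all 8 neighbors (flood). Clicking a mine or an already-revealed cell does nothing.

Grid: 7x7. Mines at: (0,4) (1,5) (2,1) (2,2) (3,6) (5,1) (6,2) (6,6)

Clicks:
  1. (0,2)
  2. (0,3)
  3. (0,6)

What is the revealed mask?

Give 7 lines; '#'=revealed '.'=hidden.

Answer: ####..#
####...
.......
.......
.......
.......
.......

Derivation:
Click 1 (0,2) count=0: revealed 8 new [(0,0) (0,1) (0,2) (0,3) (1,0) (1,1) (1,2) (1,3)] -> total=8
Click 2 (0,3) count=1: revealed 0 new [(none)] -> total=8
Click 3 (0,6) count=1: revealed 1 new [(0,6)] -> total=9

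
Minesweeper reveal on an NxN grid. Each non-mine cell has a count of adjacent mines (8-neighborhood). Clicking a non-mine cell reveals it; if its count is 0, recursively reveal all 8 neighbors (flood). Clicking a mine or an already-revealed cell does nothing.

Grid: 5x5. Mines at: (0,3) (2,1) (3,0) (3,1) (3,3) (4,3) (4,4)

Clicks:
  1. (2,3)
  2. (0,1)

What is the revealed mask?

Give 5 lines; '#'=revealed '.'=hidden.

Answer: ###..
###..
...#.
.....
.....

Derivation:
Click 1 (2,3) count=1: revealed 1 new [(2,3)] -> total=1
Click 2 (0,1) count=0: revealed 6 new [(0,0) (0,1) (0,2) (1,0) (1,1) (1,2)] -> total=7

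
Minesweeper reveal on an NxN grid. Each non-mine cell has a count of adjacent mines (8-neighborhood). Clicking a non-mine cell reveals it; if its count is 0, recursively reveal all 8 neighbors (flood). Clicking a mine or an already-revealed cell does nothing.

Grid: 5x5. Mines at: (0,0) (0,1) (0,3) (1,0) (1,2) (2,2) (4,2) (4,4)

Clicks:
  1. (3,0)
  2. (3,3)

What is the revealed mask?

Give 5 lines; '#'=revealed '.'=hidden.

Answer: .....
.....
##...
##.#.
##...

Derivation:
Click 1 (3,0) count=0: revealed 6 new [(2,0) (2,1) (3,0) (3,1) (4,0) (4,1)] -> total=6
Click 2 (3,3) count=3: revealed 1 new [(3,3)] -> total=7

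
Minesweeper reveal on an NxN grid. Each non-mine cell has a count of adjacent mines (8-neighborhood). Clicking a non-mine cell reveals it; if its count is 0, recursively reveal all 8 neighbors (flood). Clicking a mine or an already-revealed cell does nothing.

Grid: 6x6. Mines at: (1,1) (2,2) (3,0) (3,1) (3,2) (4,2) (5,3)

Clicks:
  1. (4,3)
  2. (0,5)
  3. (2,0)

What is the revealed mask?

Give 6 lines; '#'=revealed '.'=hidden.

Answer: ..####
..####
#..###
...###
...###
....##

Derivation:
Click 1 (4,3) count=3: revealed 1 new [(4,3)] -> total=1
Click 2 (0,5) count=0: revealed 18 new [(0,2) (0,3) (0,4) (0,5) (1,2) (1,3) (1,4) (1,5) (2,3) (2,4) (2,5) (3,3) (3,4) (3,5) (4,4) (4,5) (5,4) (5,5)] -> total=19
Click 3 (2,0) count=3: revealed 1 new [(2,0)] -> total=20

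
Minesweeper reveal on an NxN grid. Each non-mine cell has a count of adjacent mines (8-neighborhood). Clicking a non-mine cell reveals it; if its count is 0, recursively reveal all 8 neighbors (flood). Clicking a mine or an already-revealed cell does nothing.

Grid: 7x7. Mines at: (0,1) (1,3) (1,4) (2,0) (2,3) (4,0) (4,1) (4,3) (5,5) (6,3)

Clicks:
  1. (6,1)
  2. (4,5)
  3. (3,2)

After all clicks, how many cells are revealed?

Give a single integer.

Click 1 (6,1) count=0: revealed 6 new [(5,0) (5,1) (5,2) (6,0) (6,1) (6,2)] -> total=6
Click 2 (4,5) count=1: revealed 1 new [(4,5)] -> total=7
Click 3 (3,2) count=3: revealed 1 new [(3,2)] -> total=8

Answer: 8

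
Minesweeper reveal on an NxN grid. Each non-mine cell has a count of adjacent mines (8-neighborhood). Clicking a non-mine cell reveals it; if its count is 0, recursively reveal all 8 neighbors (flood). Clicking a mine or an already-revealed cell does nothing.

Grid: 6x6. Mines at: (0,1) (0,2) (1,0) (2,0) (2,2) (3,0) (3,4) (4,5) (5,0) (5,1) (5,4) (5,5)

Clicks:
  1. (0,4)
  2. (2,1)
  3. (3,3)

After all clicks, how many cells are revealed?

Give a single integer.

Click 1 (0,4) count=0: revealed 9 new [(0,3) (0,4) (0,5) (1,3) (1,4) (1,5) (2,3) (2,4) (2,5)] -> total=9
Click 2 (2,1) count=4: revealed 1 new [(2,1)] -> total=10
Click 3 (3,3) count=2: revealed 1 new [(3,3)] -> total=11

Answer: 11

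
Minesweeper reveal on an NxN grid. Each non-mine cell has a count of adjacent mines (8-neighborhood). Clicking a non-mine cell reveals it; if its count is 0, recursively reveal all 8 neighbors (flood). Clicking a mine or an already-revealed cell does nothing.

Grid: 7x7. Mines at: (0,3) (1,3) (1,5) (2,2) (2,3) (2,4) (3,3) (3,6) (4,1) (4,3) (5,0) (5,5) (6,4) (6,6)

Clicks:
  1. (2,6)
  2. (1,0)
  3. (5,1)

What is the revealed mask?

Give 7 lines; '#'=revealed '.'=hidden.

Click 1 (2,6) count=2: revealed 1 new [(2,6)] -> total=1
Click 2 (1,0) count=0: revealed 10 new [(0,0) (0,1) (0,2) (1,0) (1,1) (1,2) (2,0) (2,1) (3,0) (3,1)] -> total=11
Click 3 (5,1) count=2: revealed 1 new [(5,1)] -> total=12

Answer: ###....
###....
##....#
##.....
.......
.#.....
.......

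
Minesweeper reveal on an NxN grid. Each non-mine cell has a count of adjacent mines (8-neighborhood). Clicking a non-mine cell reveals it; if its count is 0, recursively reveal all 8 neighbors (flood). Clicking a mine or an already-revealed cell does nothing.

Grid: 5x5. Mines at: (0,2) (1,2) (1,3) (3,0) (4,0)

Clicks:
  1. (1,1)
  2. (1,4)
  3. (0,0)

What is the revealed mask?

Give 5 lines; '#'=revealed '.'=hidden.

Click 1 (1,1) count=2: revealed 1 new [(1,1)] -> total=1
Click 2 (1,4) count=1: revealed 1 new [(1,4)] -> total=2
Click 3 (0,0) count=0: revealed 5 new [(0,0) (0,1) (1,0) (2,0) (2,1)] -> total=7

Answer: ##...
##..#
##...
.....
.....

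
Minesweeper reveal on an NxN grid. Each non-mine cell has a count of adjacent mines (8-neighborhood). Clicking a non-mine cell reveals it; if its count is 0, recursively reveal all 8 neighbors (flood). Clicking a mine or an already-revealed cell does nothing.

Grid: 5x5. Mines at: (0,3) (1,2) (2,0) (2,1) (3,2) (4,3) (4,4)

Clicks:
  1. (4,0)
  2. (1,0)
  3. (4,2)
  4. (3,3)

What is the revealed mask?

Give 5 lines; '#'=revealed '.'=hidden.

Click 1 (4,0) count=0: revealed 4 new [(3,0) (3,1) (4,0) (4,1)] -> total=4
Click 2 (1,0) count=2: revealed 1 new [(1,0)] -> total=5
Click 3 (4,2) count=2: revealed 1 new [(4,2)] -> total=6
Click 4 (3,3) count=3: revealed 1 new [(3,3)] -> total=7

Answer: .....
#....
.....
##.#.
###..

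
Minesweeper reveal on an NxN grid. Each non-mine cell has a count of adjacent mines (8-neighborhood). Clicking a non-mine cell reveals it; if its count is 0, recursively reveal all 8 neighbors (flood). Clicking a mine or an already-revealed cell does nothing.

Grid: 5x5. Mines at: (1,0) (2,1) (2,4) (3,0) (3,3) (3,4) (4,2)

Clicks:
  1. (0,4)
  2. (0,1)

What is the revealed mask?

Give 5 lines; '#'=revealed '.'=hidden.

Click 1 (0,4) count=0: revealed 8 new [(0,1) (0,2) (0,3) (0,4) (1,1) (1,2) (1,3) (1,4)] -> total=8
Click 2 (0,1) count=1: revealed 0 new [(none)] -> total=8

Answer: .####
.####
.....
.....
.....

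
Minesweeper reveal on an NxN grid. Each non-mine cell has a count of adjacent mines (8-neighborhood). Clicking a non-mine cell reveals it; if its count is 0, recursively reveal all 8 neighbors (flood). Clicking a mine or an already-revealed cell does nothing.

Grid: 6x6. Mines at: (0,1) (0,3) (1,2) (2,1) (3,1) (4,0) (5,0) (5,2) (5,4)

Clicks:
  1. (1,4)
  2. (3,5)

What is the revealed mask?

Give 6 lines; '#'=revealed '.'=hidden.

Click 1 (1,4) count=1: revealed 1 new [(1,4)] -> total=1
Click 2 (3,5) count=0: revealed 16 new [(0,4) (0,5) (1,3) (1,5) (2,2) (2,3) (2,4) (2,5) (3,2) (3,3) (3,4) (3,5) (4,2) (4,3) (4,4) (4,5)] -> total=17

Answer: ....##
...###
..####
..####
..####
......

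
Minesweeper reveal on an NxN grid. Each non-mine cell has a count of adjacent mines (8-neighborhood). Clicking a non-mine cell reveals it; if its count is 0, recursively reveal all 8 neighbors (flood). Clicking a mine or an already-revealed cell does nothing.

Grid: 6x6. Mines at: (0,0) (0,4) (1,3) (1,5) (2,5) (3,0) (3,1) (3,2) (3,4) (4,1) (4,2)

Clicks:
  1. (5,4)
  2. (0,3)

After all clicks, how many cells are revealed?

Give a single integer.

Click 1 (5,4) count=0: revealed 6 new [(4,3) (4,4) (4,5) (5,3) (5,4) (5,5)] -> total=6
Click 2 (0,3) count=2: revealed 1 new [(0,3)] -> total=7

Answer: 7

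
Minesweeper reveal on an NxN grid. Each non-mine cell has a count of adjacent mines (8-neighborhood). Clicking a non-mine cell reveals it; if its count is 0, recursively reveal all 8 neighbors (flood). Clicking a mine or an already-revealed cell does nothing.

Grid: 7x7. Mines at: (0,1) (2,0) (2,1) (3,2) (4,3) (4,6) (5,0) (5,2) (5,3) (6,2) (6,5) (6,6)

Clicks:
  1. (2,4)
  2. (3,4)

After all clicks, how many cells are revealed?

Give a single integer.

Click 1 (2,4) count=0: revealed 19 new [(0,2) (0,3) (0,4) (0,5) (0,6) (1,2) (1,3) (1,4) (1,5) (1,6) (2,2) (2,3) (2,4) (2,5) (2,6) (3,3) (3,4) (3,5) (3,6)] -> total=19
Click 2 (3,4) count=1: revealed 0 new [(none)] -> total=19

Answer: 19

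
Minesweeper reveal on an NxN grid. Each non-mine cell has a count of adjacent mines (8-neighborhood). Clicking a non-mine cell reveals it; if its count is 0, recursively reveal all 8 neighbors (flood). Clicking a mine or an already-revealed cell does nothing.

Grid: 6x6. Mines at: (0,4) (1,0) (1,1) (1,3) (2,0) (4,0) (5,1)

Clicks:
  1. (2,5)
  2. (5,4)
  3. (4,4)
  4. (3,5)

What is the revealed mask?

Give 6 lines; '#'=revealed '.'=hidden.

Answer: ......
....##
.#####
.#####
.#####
..####

Derivation:
Click 1 (2,5) count=0: revealed 21 new [(1,4) (1,5) (2,1) (2,2) (2,3) (2,4) (2,5) (3,1) (3,2) (3,3) (3,4) (3,5) (4,1) (4,2) (4,3) (4,4) (4,5) (5,2) (5,3) (5,4) (5,5)] -> total=21
Click 2 (5,4) count=0: revealed 0 new [(none)] -> total=21
Click 3 (4,4) count=0: revealed 0 new [(none)] -> total=21
Click 4 (3,5) count=0: revealed 0 new [(none)] -> total=21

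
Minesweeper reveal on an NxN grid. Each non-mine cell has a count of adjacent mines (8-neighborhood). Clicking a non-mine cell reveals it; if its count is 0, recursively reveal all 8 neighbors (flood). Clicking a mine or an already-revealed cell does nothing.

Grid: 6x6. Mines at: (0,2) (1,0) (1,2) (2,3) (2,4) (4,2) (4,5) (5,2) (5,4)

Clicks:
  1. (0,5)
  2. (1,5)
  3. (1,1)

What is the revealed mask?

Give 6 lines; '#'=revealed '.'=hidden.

Click 1 (0,5) count=0: revealed 6 new [(0,3) (0,4) (0,5) (1,3) (1,4) (1,5)] -> total=6
Click 2 (1,5) count=1: revealed 0 new [(none)] -> total=6
Click 3 (1,1) count=3: revealed 1 new [(1,1)] -> total=7

Answer: ...###
.#.###
......
......
......
......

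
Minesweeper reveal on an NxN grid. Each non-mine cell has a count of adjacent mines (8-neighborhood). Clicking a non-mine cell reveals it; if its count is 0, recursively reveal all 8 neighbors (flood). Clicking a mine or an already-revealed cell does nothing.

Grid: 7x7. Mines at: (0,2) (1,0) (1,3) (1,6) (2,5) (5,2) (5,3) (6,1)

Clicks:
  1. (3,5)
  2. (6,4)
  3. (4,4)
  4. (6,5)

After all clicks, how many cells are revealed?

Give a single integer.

Click 1 (3,5) count=1: revealed 1 new [(3,5)] -> total=1
Click 2 (6,4) count=1: revealed 1 new [(6,4)] -> total=2
Click 3 (4,4) count=1: revealed 1 new [(4,4)] -> total=3
Click 4 (6,5) count=0: revealed 9 new [(3,4) (3,6) (4,5) (4,6) (5,4) (5,5) (5,6) (6,5) (6,6)] -> total=12

Answer: 12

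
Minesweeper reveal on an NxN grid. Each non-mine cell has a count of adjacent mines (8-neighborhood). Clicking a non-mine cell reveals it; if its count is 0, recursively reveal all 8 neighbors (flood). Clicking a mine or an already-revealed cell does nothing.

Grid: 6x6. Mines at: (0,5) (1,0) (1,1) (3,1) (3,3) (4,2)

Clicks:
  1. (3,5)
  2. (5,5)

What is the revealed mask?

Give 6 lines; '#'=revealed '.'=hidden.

Answer: ......
....##
....##
....##
...###
...###

Derivation:
Click 1 (3,5) count=0: revealed 12 new [(1,4) (1,5) (2,4) (2,5) (3,4) (3,5) (4,3) (4,4) (4,5) (5,3) (5,4) (5,5)] -> total=12
Click 2 (5,5) count=0: revealed 0 new [(none)] -> total=12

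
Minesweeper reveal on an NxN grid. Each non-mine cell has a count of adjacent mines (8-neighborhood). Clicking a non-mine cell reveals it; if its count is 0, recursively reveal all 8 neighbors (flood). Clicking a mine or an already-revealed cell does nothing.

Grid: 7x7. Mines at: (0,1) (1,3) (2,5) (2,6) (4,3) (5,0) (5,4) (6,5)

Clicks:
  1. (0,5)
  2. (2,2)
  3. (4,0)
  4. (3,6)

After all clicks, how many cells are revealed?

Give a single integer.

Click 1 (0,5) count=0: revealed 6 new [(0,4) (0,5) (0,6) (1,4) (1,5) (1,6)] -> total=6
Click 2 (2,2) count=1: revealed 1 new [(2,2)] -> total=7
Click 3 (4,0) count=1: revealed 1 new [(4,0)] -> total=8
Click 4 (3,6) count=2: revealed 1 new [(3,6)] -> total=9

Answer: 9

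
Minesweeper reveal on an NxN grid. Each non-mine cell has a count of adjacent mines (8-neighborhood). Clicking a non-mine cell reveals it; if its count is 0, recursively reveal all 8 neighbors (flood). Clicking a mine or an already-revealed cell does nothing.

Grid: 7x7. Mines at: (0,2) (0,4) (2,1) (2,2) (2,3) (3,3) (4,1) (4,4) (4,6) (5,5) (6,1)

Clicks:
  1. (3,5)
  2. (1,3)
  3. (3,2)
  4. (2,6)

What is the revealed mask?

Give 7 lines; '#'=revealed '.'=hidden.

Answer: .....##
...####
....###
..#.###
.......
.......
.......

Derivation:
Click 1 (3,5) count=2: revealed 1 new [(3,5)] -> total=1
Click 2 (1,3) count=4: revealed 1 new [(1,3)] -> total=2
Click 3 (3,2) count=5: revealed 1 new [(3,2)] -> total=3
Click 4 (2,6) count=0: revealed 10 new [(0,5) (0,6) (1,4) (1,5) (1,6) (2,4) (2,5) (2,6) (3,4) (3,6)] -> total=13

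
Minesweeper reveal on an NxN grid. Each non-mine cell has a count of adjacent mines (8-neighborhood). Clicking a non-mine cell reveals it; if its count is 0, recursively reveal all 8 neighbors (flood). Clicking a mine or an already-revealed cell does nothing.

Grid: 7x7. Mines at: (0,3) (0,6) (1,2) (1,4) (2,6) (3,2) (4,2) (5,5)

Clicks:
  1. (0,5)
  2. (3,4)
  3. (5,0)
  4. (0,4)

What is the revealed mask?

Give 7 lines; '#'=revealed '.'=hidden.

Answer: ##..##.
##.....
##.###.
##.###.
##.###.
#####..
#####..

Derivation:
Click 1 (0,5) count=2: revealed 1 new [(0,5)] -> total=1
Click 2 (3,4) count=0: revealed 9 new [(2,3) (2,4) (2,5) (3,3) (3,4) (3,5) (4,3) (4,4) (4,5)] -> total=10
Click 3 (5,0) count=0: revealed 20 new [(0,0) (0,1) (1,0) (1,1) (2,0) (2,1) (3,0) (3,1) (4,0) (4,1) (5,0) (5,1) (5,2) (5,3) (5,4) (6,0) (6,1) (6,2) (6,3) (6,4)] -> total=30
Click 4 (0,4) count=2: revealed 1 new [(0,4)] -> total=31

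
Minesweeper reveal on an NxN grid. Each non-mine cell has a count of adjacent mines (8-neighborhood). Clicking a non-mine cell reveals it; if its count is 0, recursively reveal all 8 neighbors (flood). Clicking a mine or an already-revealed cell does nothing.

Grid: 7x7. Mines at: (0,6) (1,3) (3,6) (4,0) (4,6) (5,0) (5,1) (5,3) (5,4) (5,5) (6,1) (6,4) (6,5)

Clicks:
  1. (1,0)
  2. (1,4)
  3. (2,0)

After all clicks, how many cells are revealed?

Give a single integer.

Answer: 24

Derivation:
Click 1 (1,0) count=0: revealed 23 new [(0,0) (0,1) (0,2) (1,0) (1,1) (1,2) (2,0) (2,1) (2,2) (2,3) (2,4) (2,5) (3,0) (3,1) (3,2) (3,3) (3,4) (3,5) (4,1) (4,2) (4,3) (4,4) (4,5)] -> total=23
Click 2 (1,4) count=1: revealed 1 new [(1,4)] -> total=24
Click 3 (2,0) count=0: revealed 0 new [(none)] -> total=24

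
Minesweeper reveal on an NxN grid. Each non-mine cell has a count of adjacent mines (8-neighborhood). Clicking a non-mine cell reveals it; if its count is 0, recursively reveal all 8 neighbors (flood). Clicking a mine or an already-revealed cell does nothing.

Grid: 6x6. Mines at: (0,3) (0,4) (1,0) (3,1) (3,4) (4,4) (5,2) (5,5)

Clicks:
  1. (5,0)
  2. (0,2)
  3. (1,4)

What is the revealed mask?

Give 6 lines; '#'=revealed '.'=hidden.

Answer: ..#...
....#.
......
......
##....
##....

Derivation:
Click 1 (5,0) count=0: revealed 4 new [(4,0) (4,1) (5,0) (5,1)] -> total=4
Click 2 (0,2) count=1: revealed 1 new [(0,2)] -> total=5
Click 3 (1,4) count=2: revealed 1 new [(1,4)] -> total=6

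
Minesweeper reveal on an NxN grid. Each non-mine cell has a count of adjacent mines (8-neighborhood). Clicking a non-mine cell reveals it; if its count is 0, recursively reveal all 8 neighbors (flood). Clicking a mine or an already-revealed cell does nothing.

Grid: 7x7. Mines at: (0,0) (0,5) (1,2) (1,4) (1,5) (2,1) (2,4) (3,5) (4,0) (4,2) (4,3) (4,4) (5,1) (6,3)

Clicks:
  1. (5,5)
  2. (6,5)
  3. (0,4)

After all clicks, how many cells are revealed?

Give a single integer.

Click 1 (5,5) count=1: revealed 1 new [(5,5)] -> total=1
Click 2 (6,5) count=0: revealed 7 new [(4,5) (4,6) (5,4) (5,6) (6,4) (6,5) (6,6)] -> total=8
Click 3 (0,4) count=3: revealed 1 new [(0,4)] -> total=9

Answer: 9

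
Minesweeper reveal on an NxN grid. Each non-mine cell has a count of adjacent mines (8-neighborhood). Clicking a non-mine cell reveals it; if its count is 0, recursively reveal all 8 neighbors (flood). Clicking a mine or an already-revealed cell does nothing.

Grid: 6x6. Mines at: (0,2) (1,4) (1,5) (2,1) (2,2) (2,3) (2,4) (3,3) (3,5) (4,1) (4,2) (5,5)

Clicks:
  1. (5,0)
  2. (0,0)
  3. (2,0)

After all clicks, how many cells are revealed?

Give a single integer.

Answer: 6

Derivation:
Click 1 (5,0) count=1: revealed 1 new [(5,0)] -> total=1
Click 2 (0,0) count=0: revealed 4 new [(0,0) (0,1) (1,0) (1,1)] -> total=5
Click 3 (2,0) count=1: revealed 1 new [(2,0)] -> total=6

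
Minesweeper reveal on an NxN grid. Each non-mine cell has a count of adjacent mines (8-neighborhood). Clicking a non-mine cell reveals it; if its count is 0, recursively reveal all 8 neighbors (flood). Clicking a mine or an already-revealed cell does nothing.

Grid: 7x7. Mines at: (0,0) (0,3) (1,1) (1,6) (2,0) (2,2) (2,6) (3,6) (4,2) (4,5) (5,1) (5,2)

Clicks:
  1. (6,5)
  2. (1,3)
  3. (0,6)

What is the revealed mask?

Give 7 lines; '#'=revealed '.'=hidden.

Answer: ......#
...#...
.......
.......
.......
...####
...####

Derivation:
Click 1 (6,5) count=0: revealed 8 new [(5,3) (5,4) (5,5) (5,6) (6,3) (6,4) (6,5) (6,6)] -> total=8
Click 2 (1,3) count=2: revealed 1 new [(1,3)] -> total=9
Click 3 (0,6) count=1: revealed 1 new [(0,6)] -> total=10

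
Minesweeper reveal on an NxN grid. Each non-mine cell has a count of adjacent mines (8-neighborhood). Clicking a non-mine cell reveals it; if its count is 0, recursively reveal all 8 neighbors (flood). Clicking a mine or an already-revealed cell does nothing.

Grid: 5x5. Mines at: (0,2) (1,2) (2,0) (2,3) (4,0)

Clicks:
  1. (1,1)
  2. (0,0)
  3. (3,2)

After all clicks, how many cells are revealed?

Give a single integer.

Click 1 (1,1) count=3: revealed 1 new [(1,1)] -> total=1
Click 2 (0,0) count=0: revealed 3 new [(0,0) (0,1) (1,0)] -> total=4
Click 3 (3,2) count=1: revealed 1 new [(3,2)] -> total=5

Answer: 5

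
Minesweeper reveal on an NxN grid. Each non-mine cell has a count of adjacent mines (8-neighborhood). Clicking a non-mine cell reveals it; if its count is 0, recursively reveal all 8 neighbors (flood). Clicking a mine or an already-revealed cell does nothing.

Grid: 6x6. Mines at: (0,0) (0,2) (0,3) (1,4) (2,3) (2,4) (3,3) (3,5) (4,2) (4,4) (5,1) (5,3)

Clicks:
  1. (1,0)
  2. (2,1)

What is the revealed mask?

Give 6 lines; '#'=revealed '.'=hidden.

Answer: ......
###...
###...
###...
##....
......

Derivation:
Click 1 (1,0) count=1: revealed 1 new [(1,0)] -> total=1
Click 2 (2,1) count=0: revealed 10 new [(1,1) (1,2) (2,0) (2,1) (2,2) (3,0) (3,1) (3,2) (4,0) (4,1)] -> total=11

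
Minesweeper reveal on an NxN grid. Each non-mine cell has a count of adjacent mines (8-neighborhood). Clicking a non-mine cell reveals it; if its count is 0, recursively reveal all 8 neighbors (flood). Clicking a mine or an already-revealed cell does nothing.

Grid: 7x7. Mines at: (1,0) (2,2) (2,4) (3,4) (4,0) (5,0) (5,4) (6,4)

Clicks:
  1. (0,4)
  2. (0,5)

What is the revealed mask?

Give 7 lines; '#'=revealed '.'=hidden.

Click 1 (0,4) count=0: revealed 22 new [(0,1) (0,2) (0,3) (0,4) (0,5) (0,6) (1,1) (1,2) (1,3) (1,4) (1,5) (1,6) (2,5) (2,6) (3,5) (3,6) (4,5) (4,6) (5,5) (5,6) (6,5) (6,6)] -> total=22
Click 2 (0,5) count=0: revealed 0 new [(none)] -> total=22

Answer: .######
.######
.....##
.....##
.....##
.....##
.....##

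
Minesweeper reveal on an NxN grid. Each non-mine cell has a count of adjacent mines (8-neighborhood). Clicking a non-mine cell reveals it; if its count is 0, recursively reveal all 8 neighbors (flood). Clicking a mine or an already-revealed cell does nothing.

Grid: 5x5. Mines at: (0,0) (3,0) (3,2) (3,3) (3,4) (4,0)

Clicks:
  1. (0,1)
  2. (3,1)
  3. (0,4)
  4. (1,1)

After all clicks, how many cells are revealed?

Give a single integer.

Click 1 (0,1) count=1: revealed 1 new [(0,1)] -> total=1
Click 2 (3,1) count=3: revealed 1 new [(3,1)] -> total=2
Click 3 (0,4) count=0: revealed 11 new [(0,2) (0,3) (0,4) (1,1) (1,2) (1,3) (1,4) (2,1) (2,2) (2,3) (2,4)] -> total=13
Click 4 (1,1) count=1: revealed 0 new [(none)] -> total=13

Answer: 13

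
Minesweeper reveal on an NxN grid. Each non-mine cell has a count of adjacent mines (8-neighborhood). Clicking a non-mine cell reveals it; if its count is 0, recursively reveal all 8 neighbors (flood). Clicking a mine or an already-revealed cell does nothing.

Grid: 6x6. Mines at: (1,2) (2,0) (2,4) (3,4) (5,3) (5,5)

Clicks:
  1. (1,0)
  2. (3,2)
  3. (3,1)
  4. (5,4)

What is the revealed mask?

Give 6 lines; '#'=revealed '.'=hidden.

Answer: ......
#.....
.###..
####..
####..
###.#.

Derivation:
Click 1 (1,0) count=1: revealed 1 new [(1,0)] -> total=1
Click 2 (3,2) count=0: revealed 14 new [(2,1) (2,2) (2,3) (3,0) (3,1) (3,2) (3,3) (4,0) (4,1) (4,2) (4,3) (5,0) (5,1) (5,2)] -> total=15
Click 3 (3,1) count=1: revealed 0 new [(none)] -> total=15
Click 4 (5,4) count=2: revealed 1 new [(5,4)] -> total=16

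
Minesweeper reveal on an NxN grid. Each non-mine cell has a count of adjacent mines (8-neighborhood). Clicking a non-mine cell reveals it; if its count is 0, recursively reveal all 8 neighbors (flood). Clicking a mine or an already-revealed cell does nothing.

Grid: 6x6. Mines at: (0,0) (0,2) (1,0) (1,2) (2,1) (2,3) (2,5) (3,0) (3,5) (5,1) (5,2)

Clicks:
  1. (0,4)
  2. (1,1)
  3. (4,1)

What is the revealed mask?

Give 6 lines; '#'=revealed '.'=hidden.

Click 1 (0,4) count=0: revealed 6 new [(0,3) (0,4) (0,5) (1,3) (1,4) (1,5)] -> total=6
Click 2 (1,1) count=5: revealed 1 new [(1,1)] -> total=7
Click 3 (4,1) count=3: revealed 1 new [(4,1)] -> total=8

Answer: ...###
.#.###
......
......
.#....
......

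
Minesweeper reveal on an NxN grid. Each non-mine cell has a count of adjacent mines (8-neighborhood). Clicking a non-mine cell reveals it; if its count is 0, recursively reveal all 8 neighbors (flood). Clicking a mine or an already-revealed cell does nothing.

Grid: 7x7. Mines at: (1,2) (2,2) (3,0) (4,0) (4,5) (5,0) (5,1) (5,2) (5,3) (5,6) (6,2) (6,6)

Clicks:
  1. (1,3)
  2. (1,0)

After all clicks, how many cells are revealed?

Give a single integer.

Answer: 7

Derivation:
Click 1 (1,3) count=2: revealed 1 new [(1,3)] -> total=1
Click 2 (1,0) count=0: revealed 6 new [(0,0) (0,1) (1,0) (1,1) (2,0) (2,1)] -> total=7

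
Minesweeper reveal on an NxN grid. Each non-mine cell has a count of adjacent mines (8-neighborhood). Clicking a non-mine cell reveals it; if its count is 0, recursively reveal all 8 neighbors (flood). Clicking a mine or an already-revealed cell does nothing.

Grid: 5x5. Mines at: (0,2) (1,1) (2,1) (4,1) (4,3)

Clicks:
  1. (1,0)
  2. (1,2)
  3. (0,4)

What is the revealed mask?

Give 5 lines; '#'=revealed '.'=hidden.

Answer: ...##
#.###
..###
..###
.....

Derivation:
Click 1 (1,0) count=2: revealed 1 new [(1,0)] -> total=1
Click 2 (1,2) count=3: revealed 1 new [(1,2)] -> total=2
Click 3 (0,4) count=0: revealed 10 new [(0,3) (0,4) (1,3) (1,4) (2,2) (2,3) (2,4) (3,2) (3,3) (3,4)] -> total=12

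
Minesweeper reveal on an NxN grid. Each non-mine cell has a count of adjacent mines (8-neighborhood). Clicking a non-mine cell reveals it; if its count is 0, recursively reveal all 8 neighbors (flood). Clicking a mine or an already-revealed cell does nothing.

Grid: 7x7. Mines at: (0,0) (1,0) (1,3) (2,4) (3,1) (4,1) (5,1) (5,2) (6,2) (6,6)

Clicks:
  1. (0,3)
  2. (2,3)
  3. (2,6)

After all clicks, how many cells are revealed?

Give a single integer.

Answer: 25

Derivation:
Click 1 (0,3) count=1: revealed 1 new [(0,3)] -> total=1
Click 2 (2,3) count=2: revealed 1 new [(2,3)] -> total=2
Click 3 (2,6) count=0: revealed 23 new [(0,4) (0,5) (0,6) (1,4) (1,5) (1,6) (2,5) (2,6) (3,3) (3,4) (3,5) (3,6) (4,3) (4,4) (4,5) (4,6) (5,3) (5,4) (5,5) (5,6) (6,3) (6,4) (6,5)] -> total=25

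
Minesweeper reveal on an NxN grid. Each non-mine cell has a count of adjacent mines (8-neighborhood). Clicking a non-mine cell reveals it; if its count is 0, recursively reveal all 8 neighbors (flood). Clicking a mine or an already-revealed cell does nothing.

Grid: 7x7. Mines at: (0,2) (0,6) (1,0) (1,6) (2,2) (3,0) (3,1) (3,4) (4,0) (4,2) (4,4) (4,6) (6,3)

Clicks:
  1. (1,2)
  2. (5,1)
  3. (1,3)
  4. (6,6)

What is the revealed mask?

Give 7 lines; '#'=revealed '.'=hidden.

Answer: .......
..##...
.......
.......
.......
.#..###
....###

Derivation:
Click 1 (1,2) count=2: revealed 1 new [(1,2)] -> total=1
Click 2 (5,1) count=2: revealed 1 new [(5,1)] -> total=2
Click 3 (1,3) count=2: revealed 1 new [(1,3)] -> total=3
Click 4 (6,6) count=0: revealed 6 new [(5,4) (5,5) (5,6) (6,4) (6,5) (6,6)] -> total=9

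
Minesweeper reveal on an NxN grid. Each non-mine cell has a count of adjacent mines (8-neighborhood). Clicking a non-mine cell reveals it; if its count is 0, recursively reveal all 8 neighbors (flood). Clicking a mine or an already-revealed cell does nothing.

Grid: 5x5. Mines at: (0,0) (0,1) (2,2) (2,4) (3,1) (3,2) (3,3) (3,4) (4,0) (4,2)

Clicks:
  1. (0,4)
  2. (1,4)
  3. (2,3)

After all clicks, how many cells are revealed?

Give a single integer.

Answer: 7

Derivation:
Click 1 (0,4) count=0: revealed 6 new [(0,2) (0,3) (0,4) (1,2) (1,3) (1,4)] -> total=6
Click 2 (1,4) count=1: revealed 0 new [(none)] -> total=6
Click 3 (2,3) count=5: revealed 1 new [(2,3)] -> total=7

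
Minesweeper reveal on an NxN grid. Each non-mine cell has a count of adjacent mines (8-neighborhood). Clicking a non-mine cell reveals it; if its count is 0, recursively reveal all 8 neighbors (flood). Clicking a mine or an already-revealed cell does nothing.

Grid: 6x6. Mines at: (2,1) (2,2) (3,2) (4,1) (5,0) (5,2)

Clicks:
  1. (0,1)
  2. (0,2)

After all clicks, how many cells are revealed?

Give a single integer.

Answer: 24

Derivation:
Click 1 (0,1) count=0: revealed 24 new [(0,0) (0,1) (0,2) (0,3) (0,4) (0,5) (1,0) (1,1) (1,2) (1,3) (1,4) (1,5) (2,3) (2,4) (2,5) (3,3) (3,4) (3,5) (4,3) (4,4) (4,5) (5,3) (5,4) (5,5)] -> total=24
Click 2 (0,2) count=0: revealed 0 new [(none)] -> total=24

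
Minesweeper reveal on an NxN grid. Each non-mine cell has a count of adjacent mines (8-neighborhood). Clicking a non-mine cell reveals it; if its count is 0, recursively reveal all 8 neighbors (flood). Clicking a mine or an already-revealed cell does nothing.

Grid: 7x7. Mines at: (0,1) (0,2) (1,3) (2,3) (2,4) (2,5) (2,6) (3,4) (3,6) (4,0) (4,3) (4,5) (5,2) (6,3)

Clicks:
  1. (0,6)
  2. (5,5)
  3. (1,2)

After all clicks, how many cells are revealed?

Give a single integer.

Click 1 (0,6) count=0: revealed 6 new [(0,4) (0,5) (0,6) (1,4) (1,5) (1,6)] -> total=6
Click 2 (5,5) count=1: revealed 1 new [(5,5)] -> total=7
Click 3 (1,2) count=4: revealed 1 new [(1,2)] -> total=8

Answer: 8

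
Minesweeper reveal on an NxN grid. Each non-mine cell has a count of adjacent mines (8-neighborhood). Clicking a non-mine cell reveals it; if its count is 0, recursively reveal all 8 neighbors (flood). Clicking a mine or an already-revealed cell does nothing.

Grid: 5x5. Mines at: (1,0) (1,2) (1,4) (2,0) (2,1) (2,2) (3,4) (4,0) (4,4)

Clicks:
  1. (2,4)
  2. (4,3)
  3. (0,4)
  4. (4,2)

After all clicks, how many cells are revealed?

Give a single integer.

Click 1 (2,4) count=2: revealed 1 new [(2,4)] -> total=1
Click 2 (4,3) count=2: revealed 1 new [(4,3)] -> total=2
Click 3 (0,4) count=1: revealed 1 new [(0,4)] -> total=3
Click 4 (4,2) count=0: revealed 5 new [(3,1) (3,2) (3,3) (4,1) (4,2)] -> total=8

Answer: 8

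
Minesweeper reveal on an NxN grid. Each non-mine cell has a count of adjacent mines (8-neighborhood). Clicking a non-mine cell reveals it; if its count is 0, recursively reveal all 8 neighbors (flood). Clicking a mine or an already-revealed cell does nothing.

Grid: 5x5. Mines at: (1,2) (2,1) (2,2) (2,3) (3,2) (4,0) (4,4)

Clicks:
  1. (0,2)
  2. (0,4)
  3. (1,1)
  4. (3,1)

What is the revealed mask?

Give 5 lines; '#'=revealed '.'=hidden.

Answer: ..###
.#.##
.....
.#...
.....

Derivation:
Click 1 (0,2) count=1: revealed 1 new [(0,2)] -> total=1
Click 2 (0,4) count=0: revealed 4 new [(0,3) (0,4) (1,3) (1,4)] -> total=5
Click 3 (1,1) count=3: revealed 1 new [(1,1)] -> total=6
Click 4 (3,1) count=4: revealed 1 new [(3,1)] -> total=7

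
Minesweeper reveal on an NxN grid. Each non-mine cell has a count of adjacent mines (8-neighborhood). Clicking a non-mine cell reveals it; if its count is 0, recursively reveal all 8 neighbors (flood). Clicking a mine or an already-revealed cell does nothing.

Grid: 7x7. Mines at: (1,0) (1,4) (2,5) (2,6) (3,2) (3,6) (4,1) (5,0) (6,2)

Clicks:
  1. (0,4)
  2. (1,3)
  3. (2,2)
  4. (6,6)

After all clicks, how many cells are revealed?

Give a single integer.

Click 1 (0,4) count=1: revealed 1 new [(0,4)] -> total=1
Click 2 (1,3) count=1: revealed 1 new [(1,3)] -> total=2
Click 3 (2,2) count=1: revealed 1 new [(2,2)] -> total=3
Click 4 (6,6) count=0: revealed 15 new [(3,3) (3,4) (3,5) (4,3) (4,4) (4,5) (4,6) (5,3) (5,4) (5,5) (5,6) (6,3) (6,4) (6,5) (6,6)] -> total=18

Answer: 18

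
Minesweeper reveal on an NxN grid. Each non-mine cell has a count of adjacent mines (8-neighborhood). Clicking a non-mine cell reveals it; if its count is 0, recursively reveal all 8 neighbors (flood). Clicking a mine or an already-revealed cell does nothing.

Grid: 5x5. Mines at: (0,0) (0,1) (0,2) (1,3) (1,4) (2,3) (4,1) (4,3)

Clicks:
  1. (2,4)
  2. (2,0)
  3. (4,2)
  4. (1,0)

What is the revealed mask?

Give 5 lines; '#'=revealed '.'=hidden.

Answer: .....
###..
###.#
###..
..#..

Derivation:
Click 1 (2,4) count=3: revealed 1 new [(2,4)] -> total=1
Click 2 (2,0) count=0: revealed 9 new [(1,0) (1,1) (1,2) (2,0) (2,1) (2,2) (3,0) (3,1) (3,2)] -> total=10
Click 3 (4,2) count=2: revealed 1 new [(4,2)] -> total=11
Click 4 (1,0) count=2: revealed 0 new [(none)] -> total=11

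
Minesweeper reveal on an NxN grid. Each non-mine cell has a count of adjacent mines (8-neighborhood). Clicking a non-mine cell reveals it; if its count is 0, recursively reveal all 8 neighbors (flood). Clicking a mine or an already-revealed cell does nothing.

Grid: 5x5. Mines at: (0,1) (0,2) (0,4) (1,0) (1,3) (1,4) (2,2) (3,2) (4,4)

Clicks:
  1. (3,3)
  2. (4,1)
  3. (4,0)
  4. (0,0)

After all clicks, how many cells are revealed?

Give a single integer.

Answer: 8

Derivation:
Click 1 (3,3) count=3: revealed 1 new [(3,3)] -> total=1
Click 2 (4,1) count=1: revealed 1 new [(4,1)] -> total=2
Click 3 (4,0) count=0: revealed 5 new [(2,0) (2,1) (3,0) (3,1) (4,0)] -> total=7
Click 4 (0,0) count=2: revealed 1 new [(0,0)] -> total=8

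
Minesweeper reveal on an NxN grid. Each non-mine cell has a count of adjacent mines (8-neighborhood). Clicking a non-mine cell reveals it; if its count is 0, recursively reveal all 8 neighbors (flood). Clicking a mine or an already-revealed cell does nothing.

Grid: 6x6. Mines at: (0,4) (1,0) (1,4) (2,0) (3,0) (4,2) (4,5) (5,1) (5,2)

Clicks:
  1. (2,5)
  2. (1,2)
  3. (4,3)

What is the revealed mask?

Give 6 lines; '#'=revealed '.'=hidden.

Answer: .###..
.###..
.###.#
.###..
...#..
......

Derivation:
Click 1 (2,5) count=1: revealed 1 new [(2,5)] -> total=1
Click 2 (1,2) count=0: revealed 12 new [(0,1) (0,2) (0,3) (1,1) (1,2) (1,3) (2,1) (2,2) (2,3) (3,1) (3,2) (3,3)] -> total=13
Click 3 (4,3) count=2: revealed 1 new [(4,3)] -> total=14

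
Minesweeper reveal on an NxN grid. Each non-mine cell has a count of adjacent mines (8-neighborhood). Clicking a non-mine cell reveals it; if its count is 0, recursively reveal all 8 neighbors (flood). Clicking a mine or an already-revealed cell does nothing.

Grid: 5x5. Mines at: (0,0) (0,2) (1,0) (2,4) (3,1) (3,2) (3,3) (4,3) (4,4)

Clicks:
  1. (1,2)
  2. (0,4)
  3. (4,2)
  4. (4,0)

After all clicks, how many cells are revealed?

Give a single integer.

Click 1 (1,2) count=1: revealed 1 new [(1,2)] -> total=1
Click 2 (0,4) count=0: revealed 4 new [(0,3) (0,4) (1,3) (1,4)] -> total=5
Click 3 (4,2) count=4: revealed 1 new [(4,2)] -> total=6
Click 4 (4,0) count=1: revealed 1 new [(4,0)] -> total=7

Answer: 7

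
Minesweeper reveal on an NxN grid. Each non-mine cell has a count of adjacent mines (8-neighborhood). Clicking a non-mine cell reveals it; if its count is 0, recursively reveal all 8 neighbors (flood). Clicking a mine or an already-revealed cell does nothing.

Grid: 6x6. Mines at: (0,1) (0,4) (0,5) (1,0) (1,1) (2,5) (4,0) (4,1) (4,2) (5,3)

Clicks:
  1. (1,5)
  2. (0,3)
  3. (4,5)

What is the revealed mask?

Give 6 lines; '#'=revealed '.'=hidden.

Click 1 (1,5) count=3: revealed 1 new [(1,5)] -> total=1
Click 2 (0,3) count=1: revealed 1 new [(0,3)] -> total=2
Click 3 (4,5) count=0: revealed 6 new [(3,4) (3,5) (4,4) (4,5) (5,4) (5,5)] -> total=8

Answer: ...#..
.....#
......
....##
....##
....##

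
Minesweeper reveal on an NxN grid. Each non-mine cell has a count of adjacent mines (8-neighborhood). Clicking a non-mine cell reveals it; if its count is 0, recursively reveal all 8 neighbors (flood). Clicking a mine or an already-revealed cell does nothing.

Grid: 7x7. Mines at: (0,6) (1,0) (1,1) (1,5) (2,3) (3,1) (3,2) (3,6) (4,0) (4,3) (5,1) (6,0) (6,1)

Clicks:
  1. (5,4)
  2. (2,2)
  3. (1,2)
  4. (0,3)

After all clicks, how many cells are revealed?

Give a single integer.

Answer: 8

Derivation:
Click 1 (5,4) count=1: revealed 1 new [(5,4)] -> total=1
Click 2 (2,2) count=4: revealed 1 new [(2,2)] -> total=2
Click 3 (1,2) count=2: revealed 1 new [(1,2)] -> total=3
Click 4 (0,3) count=0: revealed 5 new [(0,2) (0,3) (0,4) (1,3) (1,4)] -> total=8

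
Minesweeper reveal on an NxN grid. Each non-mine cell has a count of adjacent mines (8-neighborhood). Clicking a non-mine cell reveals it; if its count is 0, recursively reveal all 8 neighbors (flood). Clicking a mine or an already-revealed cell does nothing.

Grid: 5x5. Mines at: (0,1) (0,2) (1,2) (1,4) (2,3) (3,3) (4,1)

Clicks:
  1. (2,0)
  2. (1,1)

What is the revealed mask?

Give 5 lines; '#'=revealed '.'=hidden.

Answer: .....
##...
##...
##...
.....

Derivation:
Click 1 (2,0) count=0: revealed 6 new [(1,0) (1,1) (2,0) (2,1) (3,0) (3,1)] -> total=6
Click 2 (1,1) count=3: revealed 0 new [(none)] -> total=6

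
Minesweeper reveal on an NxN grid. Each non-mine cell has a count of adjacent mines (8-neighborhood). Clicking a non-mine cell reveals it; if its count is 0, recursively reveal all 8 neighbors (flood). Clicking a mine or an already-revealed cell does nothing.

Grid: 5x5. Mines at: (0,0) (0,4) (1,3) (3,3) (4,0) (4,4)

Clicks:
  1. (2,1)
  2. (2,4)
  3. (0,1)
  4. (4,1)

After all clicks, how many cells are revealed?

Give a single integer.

Click 1 (2,1) count=0: revealed 9 new [(1,0) (1,1) (1,2) (2,0) (2,1) (2,2) (3,0) (3,1) (3,2)] -> total=9
Click 2 (2,4) count=2: revealed 1 new [(2,4)] -> total=10
Click 3 (0,1) count=1: revealed 1 new [(0,1)] -> total=11
Click 4 (4,1) count=1: revealed 1 new [(4,1)] -> total=12

Answer: 12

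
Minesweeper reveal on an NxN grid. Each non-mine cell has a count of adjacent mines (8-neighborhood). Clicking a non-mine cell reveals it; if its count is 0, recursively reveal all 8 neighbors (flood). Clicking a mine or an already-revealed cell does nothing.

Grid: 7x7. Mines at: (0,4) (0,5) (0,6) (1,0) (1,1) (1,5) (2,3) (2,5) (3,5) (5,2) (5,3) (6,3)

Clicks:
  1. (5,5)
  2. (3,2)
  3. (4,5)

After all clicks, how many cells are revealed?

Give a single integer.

Click 1 (5,5) count=0: revealed 9 new [(4,4) (4,5) (4,6) (5,4) (5,5) (5,6) (6,4) (6,5) (6,6)] -> total=9
Click 2 (3,2) count=1: revealed 1 new [(3,2)] -> total=10
Click 3 (4,5) count=1: revealed 0 new [(none)] -> total=10

Answer: 10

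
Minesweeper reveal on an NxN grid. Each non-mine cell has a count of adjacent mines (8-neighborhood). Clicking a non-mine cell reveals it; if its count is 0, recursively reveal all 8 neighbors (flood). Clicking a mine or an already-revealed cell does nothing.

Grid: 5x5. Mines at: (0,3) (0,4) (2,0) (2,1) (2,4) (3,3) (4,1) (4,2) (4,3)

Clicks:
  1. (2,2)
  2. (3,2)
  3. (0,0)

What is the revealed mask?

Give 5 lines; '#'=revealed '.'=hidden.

Click 1 (2,2) count=2: revealed 1 new [(2,2)] -> total=1
Click 2 (3,2) count=5: revealed 1 new [(3,2)] -> total=2
Click 3 (0,0) count=0: revealed 6 new [(0,0) (0,1) (0,2) (1,0) (1,1) (1,2)] -> total=8

Answer: ###..
###..
..#..
..#..
.....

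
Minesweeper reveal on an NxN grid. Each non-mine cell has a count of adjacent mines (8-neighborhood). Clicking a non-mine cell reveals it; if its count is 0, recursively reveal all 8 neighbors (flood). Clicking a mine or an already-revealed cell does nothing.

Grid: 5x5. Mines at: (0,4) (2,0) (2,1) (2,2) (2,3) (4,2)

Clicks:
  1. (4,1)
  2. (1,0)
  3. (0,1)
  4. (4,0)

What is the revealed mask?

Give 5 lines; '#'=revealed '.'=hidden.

Click 1 (4,1) count=1: revealed 1 new [(4,1)] -> total=1
Click 2 (1,0) count=2: revealed 1 new [(1,0)] -> total=2
Click 3 (0,1) count=0: revealed 7 new [(0,0) (0,1) (0,2) (0,3) (1,1) (1,2) (1,3)] -> total=9
Click 4 (4,0) count=0: revealed 3 new [(3,0) (3,1) (4,0)] -> total=12

Answer: ####.
####.
.....
##...
##...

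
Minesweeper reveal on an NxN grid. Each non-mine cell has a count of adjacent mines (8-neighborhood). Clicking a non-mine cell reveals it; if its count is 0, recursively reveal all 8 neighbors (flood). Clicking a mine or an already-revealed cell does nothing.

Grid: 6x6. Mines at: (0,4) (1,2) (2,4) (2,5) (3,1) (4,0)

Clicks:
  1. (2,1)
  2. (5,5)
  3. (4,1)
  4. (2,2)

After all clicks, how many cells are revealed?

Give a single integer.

Click 1 (2,1) count=2: revealed 1 new [(2,1)] -> total=1
Click 2 (5,5) count=0: revealed 14 new [(3,2) (3,3) (3,4) (3,5) (4,1) (4,2) (4,3) (4,4) (4,5) (5,1) (5,2) (5,3) (5,4) (5,5)] -> total=15
Click 3 (4,1) count=2: revealed 0 new [(none)] -> total=15
Click 4 (2,2) count=2: revealed 1 new [(2,2)] -> total=16

Answer: 16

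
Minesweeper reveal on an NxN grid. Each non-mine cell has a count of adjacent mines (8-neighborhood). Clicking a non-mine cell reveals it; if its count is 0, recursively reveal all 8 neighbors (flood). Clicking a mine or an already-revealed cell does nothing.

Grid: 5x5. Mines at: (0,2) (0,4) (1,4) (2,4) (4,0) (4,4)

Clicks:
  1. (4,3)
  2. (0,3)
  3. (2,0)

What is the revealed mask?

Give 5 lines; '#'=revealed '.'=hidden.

Click 1 (4,3) count=1: revealed 1 new [(4,3)] -> total=1
Click 2 (0,3) count=3: revealed 1 new [(0,3)] -> total=2
Click 3 (2,0) count=0: revealed 16 new [(0,0) (0,1) (1,0) (1,1) (1,2) (1,3) (2,0) (2,1) (2,2) (2,3) (3,0) (3,1) (3,2) (3,3) (4,1) (4,2)] -> total=18

Answer: ##.#.
####.
####.
####.
.###.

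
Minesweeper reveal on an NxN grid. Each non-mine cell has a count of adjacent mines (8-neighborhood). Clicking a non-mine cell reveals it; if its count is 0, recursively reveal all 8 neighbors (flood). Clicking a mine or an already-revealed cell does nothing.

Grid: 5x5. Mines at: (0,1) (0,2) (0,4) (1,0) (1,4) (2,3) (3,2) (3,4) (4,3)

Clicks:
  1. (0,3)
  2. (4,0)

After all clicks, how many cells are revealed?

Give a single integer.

Click 1 (0,3) count=3: revealed 1 new [(0,3)] -> total=1
Click 2 (4,0) count=0: revealed 6 new [(2,0) (2,1) (3,0) (3,1) (4,0) (4,1)] -> total=7

Answer: 7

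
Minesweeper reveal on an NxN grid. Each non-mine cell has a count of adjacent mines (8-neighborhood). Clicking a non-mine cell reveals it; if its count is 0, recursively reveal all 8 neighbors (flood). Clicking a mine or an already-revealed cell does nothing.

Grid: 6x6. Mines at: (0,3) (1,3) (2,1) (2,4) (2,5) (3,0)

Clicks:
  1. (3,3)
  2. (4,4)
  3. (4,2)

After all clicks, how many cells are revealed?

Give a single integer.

Answer: 17

Derivation:
Click 1 (3,3) count=1: revealed 1 new [(3,3)] -> total=1
Click 2 (4,4) count=0: revealed 16 new [(3,1) (3,2) (3,4) (3,5) (4,0) (4,1) (4,2) (4,3) (4,4) (4,5) (5,0) (5,1) (5,2) (5,3) (5,4) (5,5)] -> total=17
Click 3 (4,2) count=0: revealed 0 new [(none)] -> total=17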